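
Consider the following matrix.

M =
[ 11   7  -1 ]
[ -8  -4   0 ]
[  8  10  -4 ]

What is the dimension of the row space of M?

2

Row reduce to echelon form.
R2 ← R2 + (8/11)·R1: [0, 12/11, -8/11]
R3 ← R3 − (8/11)·R1: [0, 54/11, -36/11]
R3 ← R3 − (9/2)·R2: [0, 0, 0]
Echelon form has 2 nonzero rows, so rank(M) = 2.
The row space has dimension equal to the rank: 2.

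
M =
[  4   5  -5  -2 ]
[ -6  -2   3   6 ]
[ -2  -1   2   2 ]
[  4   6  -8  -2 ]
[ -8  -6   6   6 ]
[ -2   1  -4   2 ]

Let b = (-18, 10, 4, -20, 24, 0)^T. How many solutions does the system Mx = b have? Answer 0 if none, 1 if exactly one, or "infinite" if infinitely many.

infinite

Row reduce the augmented matrix [M | b].
R2 ← R2 + (3/2)·R1: [0, 11/2, -9/2, 3, -17]
R3 ← R3 + (1/2)·R1: [0, 3/2, -1/2, 1, -5]
R4 ← R4 − R1: [0, 1, -3, 0, -2]
R5 ← R5 + (2)·R1: [0, 4, -4, 2, -12]
R6 ← R6 + (1/2)·R1: [0, 7/2, -13/2, 1, -9]
R3 ← R3 − (3/11)·R2: [0, 0, 8/11, 2/11, -4/11]
R4 ← R4 − (2/11)·R2: [0, 0, -24/11, -6/11, 12/11]
R5 ← R5 − (8/11)·R2: [0, 0, -8/11, -2/11, 4/11]
R6 ← R6 − (7/11)·R2: [0, 0, -40/11, -10/11, 20/11]
R4 ← R4 + (3)·R3: [0, 0, 0, 0, 0]
R5 ← R5 + R3: [0, 0, 0, 0, 0]
R6 ← R6 + (5)·R3: [0, 0, 0, 0, 0]
The echelon form has 3 nonzero rows, and every pivot lies in the first 4 columns, so rank(M) = rank([M|b]) = 3.
The system is consistent.
rank = 3 < 4 unknowns, so there are infinitely many solutions.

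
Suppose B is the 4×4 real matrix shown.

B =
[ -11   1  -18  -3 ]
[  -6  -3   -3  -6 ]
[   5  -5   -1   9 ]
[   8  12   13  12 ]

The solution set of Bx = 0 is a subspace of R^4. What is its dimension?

Row reduce to echelon form.
R2 ← R2 − (6/11)·R1: [0, -39/11, 75/11, -48/11]
R3 ← R3 + (5/11)·R1: [0, -50/11, -101/11, 84/11]
R4 ← R4 + (8/11)·R1: [0, 140/11, -1/11, 108/11]
R3 ← R3 − (50/39)·R2: [0, 0, -233/13, 172/13]
R4 ← R4 + (140/39)·R2: [0, 0, 317/13, -76/13]
R4 ← R4 + (317/233)·R3: [0, 0, 0, 2832/233]
4 nonzero rows, so rank(B) = 4.
B has 4 columns; by rank–nullity, nullity = 4 − 4 = 0.

0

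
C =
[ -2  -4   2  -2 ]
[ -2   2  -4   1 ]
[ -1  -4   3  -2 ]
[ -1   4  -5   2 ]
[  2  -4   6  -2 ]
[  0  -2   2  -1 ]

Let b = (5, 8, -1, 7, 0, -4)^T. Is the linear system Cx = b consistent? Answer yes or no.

no

Row reduce the augmented matrix [C | b].
R2 ← R2 − R1: [0, 6, -6, 3, 3]
R3 ← R3 − (1/2)·R1: [0, -2, 2, -1, -7/2]
R4 ← R4 − (1/2)·R1: [0, 6, -6, 3, 9/2]
R5 ← R5 + R1: [0, -8, 8, -4, 5]
R3 ← R3 + (1/3)·R2: [0, 0, 0, 0, -5/2]
R4 ← R4 − R2: [0, 0, 0, 0, 3/2]
R5 ← R5 + (4/3)·R2: [0, 0, 0, 0, 9]
R6 ← R6 + (1/3)·R2: [0, 0, 0, 0, -3]
R4 ← R4 + (3/5)·R3: [0, 0, 0, 0, 0]
R5 ← R5 + (18/5)·R3: [0, 0, 0, 0, 0]
R6 ← R6 − (6/5)·R3: [0, 0, 0, 0, 0]
The echelon form has 3 nonzero rows; the last pivot sits in the augmented column, so rank(C) = 2 but rank([C|b]) = 3.
Since the ranks differ, the system is inconsistent.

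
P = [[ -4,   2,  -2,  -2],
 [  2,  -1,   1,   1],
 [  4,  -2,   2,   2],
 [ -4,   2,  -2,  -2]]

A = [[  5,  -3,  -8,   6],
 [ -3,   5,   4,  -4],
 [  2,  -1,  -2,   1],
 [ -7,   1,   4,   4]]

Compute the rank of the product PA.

1

First compute PA:
[[-16,  22,  36, -42],
 [  8, -11, -18,  21],
 [ 16, -22, -36,  42],
 [-16,  22,  36, -42]]
Now row reduce the product.
R2 ← R2 + (1/2)·R1: [0, 0, 0, 0]
R3 ← R3 + R1: [0, 0, 0, 0]
R4 ← R4 − R1: [0, 0, 0, 0]
1 nonzero row, so rank(PA) = 1.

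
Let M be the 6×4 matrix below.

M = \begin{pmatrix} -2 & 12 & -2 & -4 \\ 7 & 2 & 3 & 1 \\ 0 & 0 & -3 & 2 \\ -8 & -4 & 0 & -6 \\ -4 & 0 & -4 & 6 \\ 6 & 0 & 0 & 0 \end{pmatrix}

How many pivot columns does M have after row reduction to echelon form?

4

Row reduce to echelon form.
R2 ← R2 + (7/2)·R1: [0, 44, -4, -13]
R4 ← R4 − (4)·R1: [0, -52, 8, 10]
R5 ← R5 − (2)·R1: [0, -24, 0, 14]
R6 ← R6 + (3)·R1: [0, 36, -6, -12]
R4 ← R4 + (13/11)·R2: [0, 0, 36/11, -59/11]
R5 ← R5 + (6/11)·R2: [0, 0, -24/11, 76/11]
R6 ← R6 − (9/11)·R2: [0, 0, -30/11, -15/11]
R4 ← R4 + (12/11)·R3: [0, 0, 0, -35/11]
R5 ← R5 − (8/11)·R3: [0, 0, 0, 60/11]
R6 ← R6 − (10/11)·R3: [0, 0, 0, -35/11]
R5 ← R5 + (12/7)·R4: [0, 0, 0, 0]
R6 ← R6 − R4: [0, 0, 0, 0]
Echelon form has 4 nonzero rows, so rank(M) = 4.
Each nonzero row contributes one pivot column: 4 pivot columns.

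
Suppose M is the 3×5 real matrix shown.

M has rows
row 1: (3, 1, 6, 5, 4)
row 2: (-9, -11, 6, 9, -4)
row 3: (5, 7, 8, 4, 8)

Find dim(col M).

Row reduce to echelon form.
R2 ← R2 + (3)·R1: [0, -8, 24, 24, 8]
R3 ← R3 − (5/3)·R1: [0, 16/3, -2, -13/3, 4/3]
R3 ← R3 + (2/3)·R2: [0, 0, 14, 35/3, 20/3]
Echelon form has 3 nonzero rows, so rank(M) = 3.
The column space has dimension equal to the rank: 3.

3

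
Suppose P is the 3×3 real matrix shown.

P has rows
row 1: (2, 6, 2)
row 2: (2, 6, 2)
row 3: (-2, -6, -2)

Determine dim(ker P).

Row reduce to echelon form.
R2 ← R2 − R1: [0, 0, 0]
R3 ← R3 + R1: [0, 0, 0]
1 nonzero row, so rank(P) = 1.
P has 3 columns; by rank–nullity, nullity = 3 − 1 = 2.

2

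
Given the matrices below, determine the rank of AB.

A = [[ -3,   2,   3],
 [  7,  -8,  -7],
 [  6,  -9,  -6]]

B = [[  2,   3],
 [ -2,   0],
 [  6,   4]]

First compute AB:
[[  8,   3],
 [-12,  -7],
 [ -6,  -6]]
Now row reduce the product.
R2 ← R2 + (3/2)·R1: [0, -5/2]
R3 ← R3 + (3/4)·R1: [0, -15/4]
R3 ← R3 − (3/2)·R2: [0, 0]
2 nonzero rows, so rank(AB) = 2.

2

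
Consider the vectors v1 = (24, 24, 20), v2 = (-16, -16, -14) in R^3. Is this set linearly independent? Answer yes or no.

Form the matrix with these vectors as rows and row reduce.
R2 ← R2 + (2/3)·R1: [0, 0, -2/3]
2 nonzero rows, so the 2 vectors span a space of dimension 2.
Since 2 = 2, the vectors are linearly independent.

yes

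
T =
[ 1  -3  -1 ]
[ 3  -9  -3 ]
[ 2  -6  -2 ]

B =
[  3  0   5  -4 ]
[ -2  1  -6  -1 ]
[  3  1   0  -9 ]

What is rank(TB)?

1

First compute TB:
[[  6,  -4,  23,   8],
 [ 18, -12,  69,  24],
 [ 12,  -8,  46,  16]]
Now row reduce the product.
R2 ← R2 − (3)·R1: [0, 0, 0, 0]
R3 ← R3 − (2)·R1: [0, 0, 0, 0]
1 nonzero row, so rank(TB) = 1.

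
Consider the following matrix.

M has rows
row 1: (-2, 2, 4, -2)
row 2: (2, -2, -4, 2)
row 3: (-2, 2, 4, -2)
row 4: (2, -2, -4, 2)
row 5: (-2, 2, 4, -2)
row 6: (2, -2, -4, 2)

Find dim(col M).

Row reduce to echelon form.
R2 ← R2 + R1: [0, 0, 0, 0]
R3 ← R3 − R1: [0, 0, 0, 0]
R4 ← R4 + R1: [0, 0, 0, 0]
R5 ← R5 − R1: [0, 0, 0, 0]
R6 ← R6 + R1: [0, 0, 0, 0]
Echelon form has 1 nonzero row, so rank(M) = 1.
The column space has dimension equal to the rank: 1.

1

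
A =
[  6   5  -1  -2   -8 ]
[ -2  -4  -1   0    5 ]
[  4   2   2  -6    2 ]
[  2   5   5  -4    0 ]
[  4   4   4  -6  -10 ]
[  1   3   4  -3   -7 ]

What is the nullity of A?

Row reduce to echelon form.
R2 ← R2 + (1/3)·R1: [0, -7/3, -4/3, -2/3, 7/3]
R3 ← R3 − (2/3)·R1: [0, -4/3, 8/3, -14/3, 22/3]
R4 ← R4 − (1/3)·R1: [0, 10/3, 16/3, -10/3, 8/3]
R5 ← R5 − (2/3)·R1: [0, 2/3, 14/3, -14/3, -14/3]
R6 ← R6 − (1/6)·R1: [0, 13/6, 25/6, -8/3, -17/3]
R3 ← R3 − (4/7)·R2: [0, 0, 24/7, -30/7, 6]
R4 ← R4 + (10/7)·R2: [0, 0, 24/7, -30/7, 6]
R5 ← R5 + (2/7)·R2: [0, 0, 30/7, -34/7, -4]
R6 ← R6 + (13/14)·R2: [0, 0, 41/14, -23/7, -7/2]
R4 ← R4 − R3: [0, 0, 0, 0, 0]
R5 ← R5 − (5/4)·R3: [0, 0, 0, 1/2, -23/2]
R6 ← R6 − (41/48)·R3: [0, 0, 0, 3/8, -69/8]
Swap R4 ↔ R5
R6 ← R6 − (3/4)·R4: [0, 0, 0, 0, 0]
4 nonzero rows, so rank(A) = 4.
A has 5 columns; by rank–nullity, nullity = 5 − 4 = 1.

1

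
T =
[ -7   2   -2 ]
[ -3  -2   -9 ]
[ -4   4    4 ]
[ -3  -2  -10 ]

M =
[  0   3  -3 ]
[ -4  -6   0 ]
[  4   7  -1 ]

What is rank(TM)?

First compute TM:
[[-16, -47,  23],
 [-28, -60,  18],
 [  0,  -8,   8],
 [-32, -67,  19]]
Now row reduce the product.
R2 ← R2 − (7/4)·R1: [0, 89/4, -89/4]
R4 ← R4 − (2)·R1: [0, 27, -27]
R3 ← R3 + (32/89)·R2: [0, 0, 0]
R4 ← R4 − (108/89)·R2: [0, 0, 0]
2 nonzero rows, so rank(TM) = 2.

2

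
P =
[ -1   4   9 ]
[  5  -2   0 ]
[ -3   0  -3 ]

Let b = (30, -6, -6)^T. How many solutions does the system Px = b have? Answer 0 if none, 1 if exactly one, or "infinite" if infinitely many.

infinite

Row reduce the augmented matrix [P | b].
R2 ← R2 + (5)·R1: [0, 18, 45, 144]
R3 ← R3 − (3)·R1: [0, -12, -30, -96]
R3 ← R3 + (2/3)·R2: [0, 0, 0, 0]
The echelon form has 2 nonzero rows, and every pivot lies in the first 3 columns, so rank(P) = rank([P|b]) = 2.
The system is consistent.
rank = 2 < 3 unknowns, so there are infinitely many solutions.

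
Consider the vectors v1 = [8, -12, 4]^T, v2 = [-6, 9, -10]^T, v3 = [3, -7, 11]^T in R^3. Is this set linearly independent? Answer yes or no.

Form the matrix with these vectors as rows and row reduce.
R2 ← R2 + (3/4)·R1: [0, 0, -7]
R3 ← R3 − (3/8)·R1: [0, -5/2, 19/2]
Swap R2 ↔ R3
3 nonzero rows, so the 3 vectors span a space of dimension 3.
Since 3 = 3, the vectors are linearly independent.

yes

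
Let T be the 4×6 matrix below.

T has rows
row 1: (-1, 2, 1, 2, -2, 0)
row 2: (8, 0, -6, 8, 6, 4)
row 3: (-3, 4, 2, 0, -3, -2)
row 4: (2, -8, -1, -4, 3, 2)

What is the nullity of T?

3

Row reduce to echelon form.
R2 ← R2 + (8)·R1: [0, 16, 2, 24, -10, 4]
R3 ← R3 − (3)·R1: [0, -2, -1, -6, 3, -2]
R4 ← R4 + (2)·R1: [0, -4, 1, 0, -1, 2]
R3 ← R3 + (1/8)·R2: [0, 0, -3/4, -3, 7/4, -3/2]
R4 ← R4 + (1/4)·R2: [0, 0, 3/2, 6, -7/2, 3]
R4 ← R4 + (2)·R3: [0, 0, 0, 0, 0, 0]
3 nonzero rows, so rank(T) = 3.
T has 6 columns; by rank–nullity, nullity = 6 − 3 = 3.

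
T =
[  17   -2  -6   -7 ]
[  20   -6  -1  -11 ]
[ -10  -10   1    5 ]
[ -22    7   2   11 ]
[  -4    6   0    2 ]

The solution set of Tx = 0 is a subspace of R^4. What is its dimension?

Row reduce to echelon form.
R2 ← R2 − (20/17)·R1: [0, -62/17, 103/17, -47/17]
R3 ← R3 + (10/17)·R1: [0, -190/17, -43/17, 15/17]
R4 ← R4 + (22/17)·R1: [0, 75/17, -98/17, 33/17]
R5 ← R5 + (4/17)·R1: [0, 94/17, -24/17, 6/17]
R3 ← R3 − (95/31)·R2: [0, 0, -654/31, 290/31]
R4 ← R4 + (75/62)·R2: [0, 0, 97/62, -87/62]
R5 ← R5 + (47/31)·R2: [0, 0, 241/31, -119/31]
R4 ← R4 + (97/1308)·R3: [0, 0, 0, -232/327]
R5 ← R5 + (241/654)·R3: [0, 0, 0, -128/327]
R5 ← R5 − (16/29)·R4: [0, 0, 0, 0]
4 nonzero rows, so rank(T) = 4.
T has 4 columns; by rank–nullity, nullity = 4 − 4 = 0.

0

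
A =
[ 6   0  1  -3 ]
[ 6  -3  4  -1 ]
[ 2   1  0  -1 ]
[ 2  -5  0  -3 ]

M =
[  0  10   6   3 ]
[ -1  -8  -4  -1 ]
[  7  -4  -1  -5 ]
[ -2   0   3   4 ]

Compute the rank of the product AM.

First compute AM:
[[ 13,  56,  26,   1],
 [ 33,  68,  41,  -3],
 [  1,  12,   5,   1],
 [ 11,  60,  23,  -1]]
Now row reduce the product.
R2 ← R2 − (33/13)·R1: [0, -964/13, -25, -72/13]
R3 ← R3 − (1/13)·R1: [0, 100/13, 3, 12/13]
R4 ← R4 − (11/13)·R1: [0, 164/13, 1, -24/13]
R3 ← R3 + (25/241)·R2: [0, 0, 98/241, 84/241]
R4 ← R4 + (41/241)·R2: [0, 0, -784/241, -672/241]
R4 ← R4 + (8)·R3: [0, 0, 0, 0]
3 nonzero rows, so rank(AM) = 3.

3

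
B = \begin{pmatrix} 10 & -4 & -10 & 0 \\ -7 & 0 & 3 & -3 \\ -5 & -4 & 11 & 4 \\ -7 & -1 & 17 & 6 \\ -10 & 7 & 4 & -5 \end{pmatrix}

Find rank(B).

4

Row reduce to echelon form.
R2 ← R2 + (7/10)·R1: [0, -14/5, -4, -3]
R3 ← R3 + (1/2)·R1: [0, -6, 6, 4]
R4 ← R4 + (7/10)·R1: [0, -19/5, 10, 6]
R5 ← R5 + R1: [0, 3, -6, -5]
R3 ← R3 − (15/7)·R2: [0, 0, 102/7, 73/7]
R4 ← R4 − (19/14)·R2: [0, 0, 108/7, 141/14]
R5 ← R5 + (15/14)·R2: [0, 0, -72/7, -115/14]
R4 ← R4 − (18/17)·R3: [0, 0, 0, -33/34]
R5 ← R5 + (12/17)·R3: [0, 0, 0, -29/34]
R5 ← R5 − (29/33)·R4: [0, 0, 0, 0]
Echelon form has 4 nonzero rows, so rank(B) = 4.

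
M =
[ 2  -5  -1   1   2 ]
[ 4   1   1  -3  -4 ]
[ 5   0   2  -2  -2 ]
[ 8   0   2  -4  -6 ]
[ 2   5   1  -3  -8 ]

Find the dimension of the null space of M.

Row reduce to echelon form.
R2 ← R2 − (2)·R1: [0, 11, 3, -5, -8]
R3 ← R3 − (5/2)·R1: [0, 25/2, 9/2, -9/2, -7]
R4 ← R4 − (4)·R1: [0, 20, 6, -8, -14]
R5 ← R5 − R1: [0, 10, 2, -4, -10]
R3 ← R3 − (25/22)·R2: [0, 0, 12/11, 13/11, 23/11]
R4 ← R4 − (20/11)·R2: [0, 0, 6/11, 12/11, 6/11]
R5 ← R5 − (10/11)·R2: [0, 0, -8/11, 6/11, -30/11]
R4 ← R4 − (1/2)·R3: [0, 0, 0, 1/2, -1/2]
R5 ← R5 + (2/3)·R3: [0, 0, 0, 4/3, -4/3]
R5 ← R5 − (8/3)·R4: [0, 0, 0, 0, 0]
4 nonzero rows, so rank(M) = 4.
M has 5 columns; by rank–nullity, nullity = 5 − 4 = 1.

1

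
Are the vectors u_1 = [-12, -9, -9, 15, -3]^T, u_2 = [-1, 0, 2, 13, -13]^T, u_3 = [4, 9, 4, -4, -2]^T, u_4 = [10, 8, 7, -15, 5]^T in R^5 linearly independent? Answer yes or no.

no

Form the matrix with these vectors as rows and row reduce.
R2 ← R2 − (1/12)·R1: [0, 3/4, 11/4, 47/4, -51/4]
R3 ← R3 + (1/3)·R1: [0, 6, 1, 1, -3]
R4 ← R4 + (5/6)·R1: [0, 1/2, -1/2, -5/2, 5/2]
R3 ← R3 − (8)·R2: [0, 0, -21, -93, 99]
R4 ← R4 − (2/3)·R2: [0, 0, -7/3, -31/3, 11]
R4 ← R4 − (1/9)·R3: [0, 0, 0, 0, 0]
3 nonzero rows, so the 4 vectors span a space of dimension 3.
Since 3 < 4, the vectors are linearly dependent.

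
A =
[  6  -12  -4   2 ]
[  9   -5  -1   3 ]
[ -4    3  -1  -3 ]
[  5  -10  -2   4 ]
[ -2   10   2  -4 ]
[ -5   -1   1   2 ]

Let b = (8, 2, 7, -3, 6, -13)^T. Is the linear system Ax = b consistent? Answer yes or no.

yes

Row reduce the augmented matrix [A | b].
R2 ← R2 − (3/2)·R1: [0, 13, 5, 0, -10]
R3 ← R3 + (2/3)·R1: [0, -5, -11/3, -5/3, 37/3]
R4 ← R4 − (5/6)·R1: [0, 0, 4/3, 7/3, -29/3]
R5 ← R5 + (1/3)·R1: [0, 6, 2/3, -10/3, 26/3]
R6 ← R6 + (5/6)·R1: [0, -11, -7/3, 11/3, -19/3]
R3 ← R3 + (5/13)·R2: [0, 0, -68/39, -5/3, 331/39]
R5 ← R5 − (6/13)·R2: [0, 0, -64/39, -10/3, 518/39]
R6 ← R6 + (11/13)·R2: [0, 0, 74/39, 11/3, -577/39]
R4 ← R4 + (13/17)·R3: [0, 0, 0, 18/17, -54/17]
R5 ← R5 − (16/17)·R3: [0, 0, 0, -30/17, 90/17]
R6 ← R6 + (37/34)·R3: [0, 0, 0, 63/34, -189/34]
R5 ← R5 + (5/3)·R4: [0, 0, 0, 0, 0]
R6 ← R6 − (7/4)·R4: [0, 0, 0, 0, 0]
The echelon form has 4 nonzero rows, and every pivot lies in the first 4 columns, so rank(A) = rank([A|b]) = 4.
The system is consistent.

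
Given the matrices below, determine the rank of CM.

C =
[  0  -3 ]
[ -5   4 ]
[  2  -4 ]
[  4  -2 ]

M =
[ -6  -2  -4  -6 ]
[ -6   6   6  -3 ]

2

First compute CM:
[[ 18, -18, -18,   9],
 [  6,  34,  44,  18],
 [ 12, -28, -32,   0],
 [-12, -20, -28, -18]]
Now row reduce the product.
R2 ← R2 − (1/3)·R1: [0, 40, 50, 15]
R3 ← R3 − (2/3)·R1: [0, -16, -20, -6]
R4 ← R4 + (2/3)·R1: [0, -32, -40, -12]
R3 ← R3 + (2/5)·R2: [0, 0, 0, 0]
R4 ← R4 + (4/5)·R2: [0, 0, 0, 0]
2 nonzero rows, so rank(CM) = 2.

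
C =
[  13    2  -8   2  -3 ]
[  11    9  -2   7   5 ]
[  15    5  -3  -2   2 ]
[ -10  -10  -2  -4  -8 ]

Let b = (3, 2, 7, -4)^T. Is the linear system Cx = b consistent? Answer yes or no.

no

Row reduce the augmented matrix [C | b].
R2 ← R2 − (11/13)·R1: [0, 95/13, 62/13, 69/13, 98/13, -7/13]
R3 ← R3 − (15/13)·R1: [0, 35/13, 81/13, -56/13, 71/13, 46/13]
R4 ← R4 + (10/13)·R1: [0, -110/13, -106/13, -32/13, -134/13, -22/13]
R3 ← R3 − (7/19)·R2: [0, 0, 85/19, -119/19, 51/19, 71/19]
R4 ← R4 + (22/19)·R2: [0, 0, -50/19, 70/19, -30/19, -44/19]
R4 ← R4 + (10/17)·R3: [0, 0, 0, 0, 0, -2/17]
The echelon form has 4 nonzero rows; the last pivot sits in the augmented column, so rank(C) = 3 but rank([C|b]) = 4.
Since the ranks differ, the system is inconsistent.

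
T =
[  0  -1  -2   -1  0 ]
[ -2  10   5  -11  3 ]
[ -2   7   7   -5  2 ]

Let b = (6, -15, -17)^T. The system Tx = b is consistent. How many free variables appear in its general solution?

Row reduce the augmented matrix [T | b].
Swap R1 ↔ R2
R3 ← R3 − R1: [0, -3, 2, 6, -1, -2]
R3 ← R3 − (3)·R2: [0, 0, 8, 9, -1, -20]
The echelon form has 3 nonzero rows, and every pivot lies in the first 5 columns, so rank(T) = rank([T|b]) = 3.
The system is consistent.
Free variables = (unknowns) − (rank) = 5 − 3 = 2.

2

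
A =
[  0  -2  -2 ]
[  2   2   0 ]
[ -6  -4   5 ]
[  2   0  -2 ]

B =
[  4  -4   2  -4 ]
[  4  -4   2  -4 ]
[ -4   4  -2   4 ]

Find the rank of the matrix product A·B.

First compute AB:
[[  0,   0,   0,   0],
 [ 16, -16,   8, -16],
 [-60,  60, -30,  60],
 [ 16, -16,   8, -16]]
Now row reduce the product.
Swap R1 ↔ R2
R3 ← R3 + (15/4)·R1: [0, 0, 0, 0]
R4 ← R4 − R1: [0, 0, 0, 0]
1 nonzero row, so rank(AB) = 1.

1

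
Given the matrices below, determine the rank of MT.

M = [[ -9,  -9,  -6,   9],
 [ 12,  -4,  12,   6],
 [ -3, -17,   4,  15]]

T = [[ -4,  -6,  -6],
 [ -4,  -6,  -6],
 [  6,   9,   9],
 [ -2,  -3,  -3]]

First compute MT:
[[ 18,  27,  27],
 [ 28,  42,  42],
 [ 74, 111, 111]]
Now row reduce the product.
R2 ← R2 − (14/9)·R1: [0, 0, 0]
R3 ← R3 − (37/9)·R1: [0, 0, 0]
1 nonzero row, so rank(MT) = 1.

1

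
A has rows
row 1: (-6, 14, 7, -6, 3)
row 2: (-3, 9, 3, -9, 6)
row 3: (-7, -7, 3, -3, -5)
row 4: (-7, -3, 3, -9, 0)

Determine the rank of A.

3

Row reduce to echelon form.
R2 ← R2 − (1/2)·R1: [0, 2, -1/2, -6, 9/2]
R3 ← R3 − (7/6)·R1: [0, -70/3, -31/6, 4, -17/2]
R4 ← R4 − (7/6)·R1: [0, -58/3, -31/6, -2, -7/2]
R3 ← R3 + (35/3)·R2: [0, 0, -11, -66, 44]
R4 ← R4 + (29/3)·R2: [0, 0, -10, -60, 40]
R4 ← R4 − (10/11)·R3: [0, 0, 0, 0, 0]
Echelon form has 3 nonzero rows, so rank(A) = 3.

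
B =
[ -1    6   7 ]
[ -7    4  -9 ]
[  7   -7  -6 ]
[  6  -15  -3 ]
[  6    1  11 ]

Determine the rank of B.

3

Row reduce to echelon form.
R2 ← R2 − (7)·R1: [0, -38, -58]
R3 ← R3 + (7)·R1: [0, 35, 43]
R4 ← R4 + (6)·R1: [0, 21, 39]
R5 ← R5 + (6)·R1: [0, 37, 53]
R3 ← R3 + (35/38)·R2: [0, 0, -198/19]
R4 ← R4 + (21/38)·R2: [0, 0, 132/19]
R5 ← R5 + (37/38)·R2: [0, 0, -66/19]
R4 ← R4 + (2/3)·R3: [0, 0, 0]
R5 ← R5 − (1/3)·R3: [0, 0, 0]
Echelon form has 3 nonzero rows, so rank(B) = 3.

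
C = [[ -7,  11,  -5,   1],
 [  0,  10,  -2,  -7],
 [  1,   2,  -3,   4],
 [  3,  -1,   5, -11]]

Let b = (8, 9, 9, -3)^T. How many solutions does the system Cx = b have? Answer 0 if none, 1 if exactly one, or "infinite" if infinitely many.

Row reduce the augmented matrix [C | b].
R3 ← R3 + (1/7)·R1: [0, 25/7, -26/7, 29/7, 71/7]
R4 ← R4 + (3/7)·R1: [0, 26/7, 20/7, -74/7, 3/7]
R3 ← R3 − (5/14)·R2: [0, 0, -3, 93/14, 97/14]
R4 ← R4 − (13/35)·R2: [0, 0, 18/5, -279/35, -102/35]
R4 ← R4 + (6/5)·R3: [0, 0, 0, 0, 27/5]
The echelon form has 4 nonzero rows; the last pivot sits in the augmented column, so rank(C) = 3 but rank([C|b]) = 4.
Since the ranks differ, the system is inconsistent.
It has no solutions.

0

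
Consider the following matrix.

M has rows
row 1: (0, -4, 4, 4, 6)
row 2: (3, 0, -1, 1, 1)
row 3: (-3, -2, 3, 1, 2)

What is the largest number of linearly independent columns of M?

Row reduce to echelon form.
Swap R1 ↔ R2
R3 ← R3 + R1: [0, -2, 2, 2, 3]
R3 ← R3 − (1/2)·R2: [0, 0, 0, 0, 0]
Echelon form has 2 nonzero rows, so rank(M) = 2.
The rank gives the maximum number of linearly independent columns: 2.

2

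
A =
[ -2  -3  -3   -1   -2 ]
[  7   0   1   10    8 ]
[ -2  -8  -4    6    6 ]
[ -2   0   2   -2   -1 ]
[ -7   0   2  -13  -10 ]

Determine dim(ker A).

0

Row reduce to echelon form.
R2 ← R2 + (7/2)·R1: [0, -21/2, -19/2, 13/2, 1]
R3 ← R3 − R1: [0, -5, -1, 7, 8]
R4 ← R4 − R1: [0, 3, 5, -1, 1]
R5 ← R5 − (7/2)·R1: [0, 21/2, 25/2, -19/2, -3]
R3 ← R3 − (10/21)·R2: [0, 0, 74/21, 82/21, 158/21]
R4 ← R4 + (2/7)·R2: [0, 0, 16/7, 6/7, 9/7]
R5 ← R5 + R2: [0, 0, 3, -3, -2]
R4 ← R4 − (24/37)·R3: [0, 0, 0, -62/37, -133/37]
R5 ← R5 − (63/74)·R3: [0, 0, 0, -234/37, -311/37]
R5 ← R5 − (117/31)·R4: [0, 0, 0, 0, 160/31]
5 nonzero rows, so rank(A) = 5.
A has 5 columns; by rank–nullity, nullity = 5 − 5 = 0.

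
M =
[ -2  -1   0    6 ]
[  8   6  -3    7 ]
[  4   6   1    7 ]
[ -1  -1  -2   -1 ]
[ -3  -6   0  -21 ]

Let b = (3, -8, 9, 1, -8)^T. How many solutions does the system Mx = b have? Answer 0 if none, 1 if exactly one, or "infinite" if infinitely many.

Row reduce the augmented matrix [M | b].
R2 ← R2 + (4)·R1: [0, 2, -3, 31, 4]
R3 ← R3 + (2)·R1: [0, 4, 1, 19, 15]
R4 ← R4 − (1/2)·R1: [0, -1/2, -2, -4, -1/2]
R5 ← R5 − (3/2)·R1: [0, -9/2, 0, -30, -25/2]
R3 ← R3 − (2)·R2: [0, 0, 7, -43, 7]
R4 ← R4 + (1/4)·R2: [0, 0, -11/4, 15/4, 1/2]
R5 ← R5 + (9/4)·R2: [0, 0, -27/4, 159/4, -7/2]
R4 ← R4 + (11/28)·R3: [0, 0, 0, -92/7, 13/4]
R5 ← R5 + (27/28)·R3: [0, 0, 0, -12/7, 13/4]
R5 ← R5 − (3/23)·R4: [0, 0, 0, 0, 65/23]
The echelon form has 5 nonzero rows; the last pivot sits in the augmented column, so rank(M) = 4 but rank([M|b]) = 5.
Since the ranks differ, the system is inconsistent.
It has no solutions.

0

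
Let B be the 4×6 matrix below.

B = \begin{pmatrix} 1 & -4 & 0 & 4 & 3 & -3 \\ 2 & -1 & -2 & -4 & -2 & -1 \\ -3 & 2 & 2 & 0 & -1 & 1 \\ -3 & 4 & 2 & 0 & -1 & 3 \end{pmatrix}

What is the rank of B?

3

Row reduce to echelon form.
R2 ← R2 − (2)·R1: [0, 7, -2, -12, -8, 5]
R3 ← R3 + (3)·R1: [0, -10, 2, 12, 8, -8]
R4 ← R4 + (3)·R1: [0, -8, 2, 12, 8, -6]
R3 ← R3 + (10/7)·R2: [0, 0, -6/7, -36/7, -24/7, -6/7]
R4 ← R4 + (8/7)·R2: [0, 0, -2/7, -12/7, -8/7, -2/7]
R4 ← R4 − (1/3)·R3: [0, 0, 0, 0, 0, 0]
Echelon form has 3 nonzero rows, so rank(B) = 3.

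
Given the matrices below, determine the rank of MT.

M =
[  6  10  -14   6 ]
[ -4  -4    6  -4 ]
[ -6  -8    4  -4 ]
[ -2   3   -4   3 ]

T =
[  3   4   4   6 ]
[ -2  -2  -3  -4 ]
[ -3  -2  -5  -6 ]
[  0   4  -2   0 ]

2

First compute MT:
[[ 40,  56,  52,  80],
 [-22, -36, -26, -44],
 [-14, -32, -12, -28],
 [  0,   6,  -3,   0]]
Now row reduce the product.
R2 ← R2 + (11/20)·R1: [0, -26/5, 13/5, 0]
R3 ← R3 + (7/20)·R1: [0, -62/5, 31/5, 0]
R3 ← R3 − (31/13)·R2: [0, 0, 0, 0]
R4 ← R4 + (15/13)·R2: [0, 0, 0, 0]
2 nonzero rows, so rank(MT) = 2.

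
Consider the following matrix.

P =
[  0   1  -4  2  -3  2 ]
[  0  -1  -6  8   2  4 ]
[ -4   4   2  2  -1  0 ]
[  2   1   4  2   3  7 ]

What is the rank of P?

Row reduce to echelon form.
Swap R1 ↔ R3
R4 ← R4 + (1/2)·R1: [0, 3, 5, 3, 5/2, 7]
R3 ← R3 + R2: [0, 0, -10, 10, -1, 6]
R4 ← R4 + (3)·R2: [0, 0, -13, 27, 17/2, 19]
R4 ← R4 − (13/10)·R3: [0, 0, 0, 14, 49/5, 56/5]
Echelon form has 4 nonzero rows, so rank(P) = 4.

4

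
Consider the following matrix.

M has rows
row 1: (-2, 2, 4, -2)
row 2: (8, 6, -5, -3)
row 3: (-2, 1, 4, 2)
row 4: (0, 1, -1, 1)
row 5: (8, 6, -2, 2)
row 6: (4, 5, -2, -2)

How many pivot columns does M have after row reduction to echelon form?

Row reduce to echelon form.
R2 ← R2 + (4)·R1: [0, 14, 11, -11]
R3 ← R3 − R1: [0, -1, 0, 4]
R5 ← R5 + (4)·R1: [0, 14, 14, -6]
R6 ← R6 + (2)·R1: [0, 9, 6, -6]
R3 ← R3 + (1/14)·R2: [0, 0, 11/14, 45/14]
R4 ← R4 − (1/14)·R2: [0, 0, -25/14, 25/14]
R5 ← R5 − R2: [0, 0, 3, 5]
R6 ← R6 − (9/14)·R2: [0, 0, -15/14, 15/14]
R4 ← R4 + (25/11)·R3: [0, 0, 0, 100/11]
R5 ← R5 − (42/11)·R3: [0, 0, 0, -80/11]
R6 ← R6 + (15/11)·R3: [0, 0, 0, 60/11]
R5 ← R5 + (4/5)·R4: [0, 0, 0, 0]
R6 ← R6 − (3/5)·R4: [0, 0, 0, 0]
Echelon form has 4 nonzero rows, so rank(M) = 4.
Each nonzero row contributes one pivot column: 4 pivot columns.

4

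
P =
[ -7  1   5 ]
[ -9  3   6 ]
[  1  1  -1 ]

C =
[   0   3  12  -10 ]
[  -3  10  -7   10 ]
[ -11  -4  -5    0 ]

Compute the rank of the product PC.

2

First compute PC:
[[-58, -31, -116,  80],
 [-75, -21, -159, 120],
 [  8,  17,  10,   0]]
Now row reduce the product.
R2 ← R2 − (75/58)·R1: [0, 1107/58, -9, 480/29]
R3 ← R3 + (4/29)·R1: [0, 369/29, -6, 320/29]
R3 ← R3 − (2/3)·R2: [0, 0, 0, 0]
2 nonzero rows, so rank(PC) = 2.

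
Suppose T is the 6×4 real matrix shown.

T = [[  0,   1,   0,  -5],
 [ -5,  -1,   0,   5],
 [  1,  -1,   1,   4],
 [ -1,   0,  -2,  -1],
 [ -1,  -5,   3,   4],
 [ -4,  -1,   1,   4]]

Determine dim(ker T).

Row reduce to echelon form.
Swap R1 ↔ R2
R3 ← R3 + (1/5)·R1: [0, -6/5, 1, 5]
R4 ← R4 − (1/5)·R1: [0, 1/5, -2, -2]
R5 ← R5 − (1/5)·R1: [0, -24/5, 3, 3]
R6 ← R6 − (4/5)·R1: [0, -1/5, 1, 0]
R3 ← R3 + (6/5)·R2: [0, 0, 1, -1]
R4 ← R4 − (1/5)·R2: [0, 0, -2, -1]
R5 ← R5 + (24/5)·R2: [0, 0, 3, -21]
R6 ← R6 + (1/5)·R2: [0, 0, 1, -1]
R4 ← R4 + (2)·R3: [0, 0, 0, -3]
R5 ← R5 − (3)·R3: [0, 0, 0, -18]
R6 ← R6 − R3: [0, 0, 0, 0]
R5 ← R5 − (6)·R4: [0, 0, 0, 0]
4 nonzero rows, so rank(T) = 4.
T has 4 columns; by rank–nullity, nullity = 4 − 4 = 0.

0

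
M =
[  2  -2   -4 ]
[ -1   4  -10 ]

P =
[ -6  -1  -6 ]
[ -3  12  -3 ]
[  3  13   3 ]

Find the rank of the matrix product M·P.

First compute MP:
[[-18, -78, -18],
 [-36, -81, -36]]
Now row reduce the product.
R2 ← R2 − (2)·R1: [0, 75, 0]
2 nonzero rows, so rank(MP) = 2.

2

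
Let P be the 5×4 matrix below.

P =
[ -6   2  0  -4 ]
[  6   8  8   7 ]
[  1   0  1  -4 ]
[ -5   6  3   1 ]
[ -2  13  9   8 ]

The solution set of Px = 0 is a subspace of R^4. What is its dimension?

1

Row reduce to echelon form.
R2 ← R2 + R1: [0, 10, 8, 3]
R3 ← R3 + (1/6)·R1: [0, 1/3, 1, -14/3]
R4 ← R4 − (5/6)·R1: [0, 13/3, 3, 13/3]
R5 ← R5 − (1/3)·R1: [0, 37/3, 9, 28/3]
R3 ← R3 − (1/30)·R2: [0, 0, 11/15, -143/30]
R4 ← R4 − (13/30)·R2: [0, 0, -7/15, 91/30]
R5 ← R5 − (37/30)·R2: [0, 0, -13/15, 169/30]
R4 ← R4 + (7/11)·R3: [0, 0, 0, 0]
R5 ← R5 + (13/11)·R3: [0, 0, 0, 0]
3 nonzero rows, so rank(P) = 3.
P has 4 columns; by rank–nullity, nullity = 4 − 3 = 1.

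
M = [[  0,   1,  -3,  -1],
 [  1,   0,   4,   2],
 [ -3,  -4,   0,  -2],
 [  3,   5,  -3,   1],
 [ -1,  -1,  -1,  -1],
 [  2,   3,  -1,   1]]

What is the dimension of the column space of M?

Row reduce to echelon form.
Swap R1 ↔ R2
R3 ← R3 + (3)·R1: [0, -4, 12, 4]
R4 ← R4 − (3)·R1: [0, 5, -15, -5]
R5 ← R5 + R1: [0, -1, 3, 1]
R6 ← R6 − (2)·R1: [0, 3, -9, -3]
R3 ← R3 + (4)·R2: [0, 0, 0, 0]
R4 ← R4 − (5)·R2: [0, 0, 0, 0]
R5 ← R5 + R2: [0, 0, 0, 0]
R6 ← R6 − (3)·R2: [0, 0, 0, 0]
Echelon form has 2 nonzero rows, so rank(M) = 2.
The column space has dimension equal to the rank: 2.

2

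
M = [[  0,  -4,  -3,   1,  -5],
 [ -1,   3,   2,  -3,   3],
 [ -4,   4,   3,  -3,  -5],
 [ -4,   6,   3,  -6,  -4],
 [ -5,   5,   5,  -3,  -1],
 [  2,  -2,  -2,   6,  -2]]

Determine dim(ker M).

0

Row reduce to echelon form.
Swap R1 ↔ R2
R3 ← R3 − (4)·R1: [0, -8, -5, 9, -17]
R4 ← R4 − (4)·R1: [0, -6, -5, 6, -16]
R5 ← R5 − (5)·R1: [0, -10, -5, 12, -16]
R6 ← R6 + (2)·R1: [0, 4, 2, 0, 4]
R3 ← R3 − (2)·R2: [0, 0, 1, 7, -7]
R4 ← R4 − (3/2)·R2: [0, 0, -1/2, 9/2, -17/2]
R5 ← R5 − (5/2)·R2: [0, 0, 5/2, 19/2, -7/2]
R6 ← R6 + R2: [0, 0, -1, 1, -1]
R4 ← R4 + (1/2)·R3: [0, 0, 0, 8, -12]
R5 ← R5 − (5/2)·R3: [0, 0, 0, -8, 14]
R6 ← R6 + R3: [0, 0, 0, 8, -8]
R5 ← R5 + R4: [0, 0, 0, 0, 2]
R6 ← R6 − R4: [0, 0, 0, 0, 4]
R6 ← R6 − (2)·R5: [0, 0, 0, 0, 0]
5 nonzero rows, so rank(M) = 5.
M has 5 columns; by rank–nullity, nullity = 5 − 5 = 0.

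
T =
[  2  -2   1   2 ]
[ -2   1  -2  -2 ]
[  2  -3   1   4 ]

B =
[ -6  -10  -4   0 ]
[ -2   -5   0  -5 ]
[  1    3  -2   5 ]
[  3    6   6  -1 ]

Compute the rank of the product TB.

3

First compute TB:
[[ -1,   5,   2,  13],
 [  2,  -3,   0, -13],
 [  7,  22,  14,  16]]
Now row reduce the product.
R2 ← R2 + (2)·R1: [0, 7, 4, 13]
R3 ← R3 + (7)·R1: [0, 57, 28, 107]
R3 ← R3 − (57/7)·R2: [0, 0, -32/7, 8/7]
3 nonzero rows, so rank(TB) = 3.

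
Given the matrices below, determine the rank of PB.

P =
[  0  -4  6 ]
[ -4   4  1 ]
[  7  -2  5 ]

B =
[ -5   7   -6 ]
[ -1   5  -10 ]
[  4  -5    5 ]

3

First compute PB:
[[ 28, -50,  70],
 [ 20, -13, -11],
 [-13,  14,   3]]
Now row reduce the product.
R2 ← R2 − (5/7)·R1: [0, 159/7, -61]
R3 ← R3 + (13/28)·R1: [0, -129/14, 71/2]
R3 ← R3 + (43/106)·R2: [0, 0, 570/53]
3 nonzero rows, so rank(PB) = 3.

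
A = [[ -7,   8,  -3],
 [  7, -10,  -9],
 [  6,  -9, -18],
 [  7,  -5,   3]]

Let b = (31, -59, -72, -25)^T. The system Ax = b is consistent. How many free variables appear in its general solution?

0

Row reduce the augmented matrix [A | b].
R2 ← R2 + R1: [0, -2, -12, -28]
R3 ← R3 + (6/7)·R1: [0, -15/7, -144/7, -318/7]
R4 ← R4 + R1: [0, 3, 0, 6]
R3 ← R3 − (15/14)·R2: [0, 0, -54/7, -108/7]
R4 ← R4 + (3/2)·R2: [0, 0, -18, -36]
R4 ← R4 − (7/3)·R3: [0, 0, 0, 0]
The echelon form has 3 nonzero rows, and every pivot lies in the first 3 columns, so rank(A) = rank([A|b]) = 3.
The system is consistent.
Free variables = (unknowns) − (rank) = 3 − 3 = 0.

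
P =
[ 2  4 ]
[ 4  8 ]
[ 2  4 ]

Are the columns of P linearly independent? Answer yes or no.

no

Row reduce P to echelon form.
R2 ← R2 − (2)·R1: [0, 0]
R3 ← R3 − R1: [0, 0]
1 pivot among 2 columns.
Only 1 < 2 pivot columns, so the columns are linearly dependent.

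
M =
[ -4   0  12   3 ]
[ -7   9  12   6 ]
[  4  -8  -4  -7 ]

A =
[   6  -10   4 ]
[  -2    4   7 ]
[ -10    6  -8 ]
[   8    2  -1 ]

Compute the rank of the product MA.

3

First compute MA:
[[-120, 118, -115],
 [-132, 190, -67],
 [ 24, -110,  -1]]
Now row reduce the product.
R2 ← R2 − (11/10)·R1: [0, 301/5, 119/2]
R3 ← R3 + (1/5)·R1: [0, -432/5, -24]
R3 ← R3 + (432/301)·R2: [0, 0, 2640/43]
3 nonzero rows, so rank(MA) = 3.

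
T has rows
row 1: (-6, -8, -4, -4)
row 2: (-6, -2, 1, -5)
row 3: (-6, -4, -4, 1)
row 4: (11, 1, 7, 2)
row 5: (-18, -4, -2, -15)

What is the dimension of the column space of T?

Row reduce to echelon form.
R2 ← R2 − R1: [0, 6, 5, -1]
R3 ← R3 − R1: [0, 4, 0, 5]
R4 ← R4 + (11/6)·R1: [0, -41/3, -1/3, -16/3]
R5 ← R5 − (3)·R1: [0, 20, 10, -3]
R3 ← R3 − (2/3)·R2: [0, 0, -10/3, 17/3]
R4 ← R4 + (41/18)·R2: [0, 0, 199/18, -137/18]
R5 ← R5 − (10/3)·R2: [0, 0, -20/3, 1/3]
R4 ← R4 + (199/60)·R3: [0, 0, 0, 671/60]
R5 ← R5 − (2)·R3: [0, 0, 0, -11]
R5 ← R5 + (60/61)·R4: [0, 0, 0, 0]
Echelon form has 4 nonzero rows, so rank(T) = 4.
The column space has dimension equal to the rank: 4.

4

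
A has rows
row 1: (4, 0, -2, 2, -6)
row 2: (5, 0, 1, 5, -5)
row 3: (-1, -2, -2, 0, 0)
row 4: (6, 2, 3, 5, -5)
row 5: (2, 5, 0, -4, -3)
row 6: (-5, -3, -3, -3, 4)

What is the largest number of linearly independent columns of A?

Row reduce to echelon form.
R2 ← R2 − (5/4)·R1: [0, 0, 7/2, 5/2, 5/2]
R3 ← R3 + (1/4)·R1: [0, -2, -5/2, 1/2, -3/2]
R4 ← R4 − (3/2)·R1: [0, 2, 6, 2, 4]
R5 ← R5 − (1/2)·R1: [0, 5, 1, -5, 0]
R6 ← R6 + (5/4)·R1: [0, -3, -11/2, -1/2, -7/2]
Swap R2 ↔ R3
R4 ← R4 + R2: [0, 0, 7/2, 5/2, 5/2]
R5 ← R5 + (5/2)·R2: [0, 0, -21/4, -15/4, -15/4]
R6 ← R6 − (3/2)·R2: [0, 0, -7/4, -5/4, -5/4]
R4 ← R4 − R3: [0, 0, 0, 0, 0]
R5 ← R5 + (3/2)·R3: [0, 0, 0, 0, 0]
R6 ← R6 + (1/2)·R3: [0, 0, 0, 0, 0]
Echelon form has 3 nonzero rows, so rank(A) = 3.
The rank gives the maximum number of linearly independent columns: 3.

3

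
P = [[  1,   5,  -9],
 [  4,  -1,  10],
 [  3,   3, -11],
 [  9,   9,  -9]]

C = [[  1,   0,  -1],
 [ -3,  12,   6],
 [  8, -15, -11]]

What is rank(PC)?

First compute PC:
[[-86, 195, 128],
 [ 87, -162, -120],
 [-94, 201, 136],
 [-90, 243, 144]]
Now row reduce the product.
R2 ← R2 + (87/86)·R1: [0, 3033/86, 408/43]
R3 ← R3 − (47/43)·R1: [0, -522/43, -168/43]
R4 ← R4 − (45/43)·R1: [0, 1674/43, 432/43]
R3 ← R3 + (116/337)·R2: [0, 0, -216/337]
R4 ← R4 − (372/337)·R2: [0, 0, -144/337]
R4 ← R4 − (2/3)·R3: [0, 0, 0]
3 nonzero rows, so rank(PC) = 3.

3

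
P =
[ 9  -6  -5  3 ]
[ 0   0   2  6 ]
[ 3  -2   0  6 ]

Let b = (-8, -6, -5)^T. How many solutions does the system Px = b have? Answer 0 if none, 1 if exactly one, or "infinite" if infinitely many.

0

Row reduce the augmented matrix [P | b].
R3 ← R3 − (1/3)·R1: [0, 0, 5/3, 5, -7/3]
R3 ← R3 − (5/6)·R2: [0, 0, 0, 0, 8/3]
The echelon form has 3 nonzero rows; the last pivot sits in the augmented column, so rank(P) = 2 but rank([P|b]) = 3.
Since the ranks differ, the system is inconsistent.
It has no solutions.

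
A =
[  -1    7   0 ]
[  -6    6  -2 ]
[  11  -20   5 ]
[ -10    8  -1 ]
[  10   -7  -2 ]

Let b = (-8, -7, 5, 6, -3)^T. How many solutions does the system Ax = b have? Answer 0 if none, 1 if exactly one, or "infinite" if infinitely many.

Row reduce the augmented matrix [A | b].
R2 ← R2 − (6)·R1: [0, -36, -2, 41]
R3 ← R3 + (11)·R1: [0, 57, 5, -83]
R4 ← R4 − (10)·R1: [0, -62, -1, 86]
R5 ← R5 + (10)·R1: [0, 63, -2, -83]
R3 ← R3 + (19/12)·R2: [0, 0, 11/6, -217/12]
R4 ← R4 − (31/18)·R2: [0, 0, 22/9, 277/18]
R5 ← R5 + (7/4)·R2: [0, 0, -11/2, -45/4]
R4 ← R4 − (4/3)·R3: [0, 0, 0, 79/2]
R5 ← R5 + (3)·R3: [0, 0, 0, -131/2]
R5 ← R5 + (131/79)·R4: [0, 0, 0, 0]
The echelon form has 4 nonzero rows; the last pivot sits in the augmented column, so rank(A) = 3 but rank([A|b]) = 4.
Since the ranks differ, the system is inconsistent.
It has no solutions.

0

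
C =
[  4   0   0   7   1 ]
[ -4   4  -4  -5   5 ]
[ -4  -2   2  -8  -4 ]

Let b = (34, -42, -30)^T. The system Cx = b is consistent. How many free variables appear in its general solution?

Row reduce the augmented matrix [C | b].
R2 ← R2 + R1: [0, 4, -4, 2, 6, -8]
R3 ← R3 + R1: [0, -2, 2, -1, -3, 4]
R3 ← R3 + (1/2)·R2: [0, 0, 0, 0, 0, 0]
The echelon form has 2 nonzero rows, and every pivot lies in the first 5 columns, so rank(C) = rank([C|b]) = 2.
The system is consistent.
Free variables = (unknowns) − (rank) = 5 − 2 = 3.

3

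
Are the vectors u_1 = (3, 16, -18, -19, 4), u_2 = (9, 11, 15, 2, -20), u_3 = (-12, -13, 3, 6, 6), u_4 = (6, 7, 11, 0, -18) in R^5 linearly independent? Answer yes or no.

Form the matrix with these vectors as rows and row reduce.
R2 ← R2 − (3)·R1: [0, -37, 69, 59, -32]
R3 ← R3 + (4)·R1: [0, 51, -69, -70, 22]
R4 ← R4 − (2)·R1: [0, -25, 47, 38, -26]
R3 ← R3 + (51/37)·R2: [0, 0, 966/37, 419/37, -818/37]
R4 ← R4 − (25/37)·R2: [0, 0, 14/37, -69/37, -162/37]
R4 ← R4 − (1/69)·R3: [0, 0, 0, -140/69, -280/69]
4 nonzero rows, so the 4 vectors span a space of dimension 4.
Since 4 = 4, the vectors are linearly independent.

yes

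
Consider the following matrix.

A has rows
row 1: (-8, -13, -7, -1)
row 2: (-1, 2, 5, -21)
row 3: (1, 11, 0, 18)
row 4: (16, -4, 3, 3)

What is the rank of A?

Row reduce to echelon form.
R2 ← R2 − (1/8)·R1: [0, 29/8, 47/8, -167/8]
R3 ← R3 + (1/8)·R1: [0, 75/8, -7/8, 143/8]
R4 ← R4 + (2)·R1: [0, -30, -11, 1]
R3 ← R3 − (75/29)·R2: [0, 0, -466/29, 2084/29]
R4 ← R4 + (240/29)·R2: [0, 0, 1091/29, -4981/29]
R4 ← R4 + (1091/466)·R3: [0, 0, 0, -819/233]
Echelon form has 4 nonzero rows, so rank(A) = 4.

4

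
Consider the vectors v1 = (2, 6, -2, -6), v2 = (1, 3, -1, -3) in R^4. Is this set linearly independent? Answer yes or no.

no

Form the matrix with these vectors as rows and row reduce.
R2 ← R2 − (1/2)·R1: [0, 0, 0, 0]
1 nonzero row, so the 2 vectors span a space of dimension 1.
Since 1 < 2, the vectors are linearly dependent.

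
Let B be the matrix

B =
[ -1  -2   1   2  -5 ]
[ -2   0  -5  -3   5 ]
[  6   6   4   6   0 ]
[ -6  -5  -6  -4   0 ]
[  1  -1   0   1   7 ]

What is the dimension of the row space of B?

Row reduce to echelon form.
R2 ← R2 − (2)·R1: [0, 4, -7, -7, 15]
R3 ← R3 + (6)·R1: [0, -6, 10, 18, -30]
R4 ← R4 − (6)·R1: [0, 7, -12, -16, 30]
R5 ← R5 + R1: [0, -3, 1, 3, 2]
R3 ← R3 + (3/2)·R2: [0, 0, -1/2, 15/2, -15/2]
R4 ← R4 − (7/4)·R2: [0, 0, 1/4, -15/4, 15/4]
R5 ← R5 + (3/4)·R2: [0, 0, -17/4, -9/4, 53/4]
R4 ← R4 + (1/2)·R3: [0, 0, 0, 0, 0]
R5 ← R5 − (17/2)·R3: [0, 0, 0, -66, 77]
Swap R4 ↔ R5
Echelon form has 4 nonzero rows, so rank(B) = 4.
The row space has dimension equal to the rank: 4.

4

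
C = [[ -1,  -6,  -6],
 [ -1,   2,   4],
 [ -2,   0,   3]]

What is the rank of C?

Row reduce to echelon form.
R2 ← R2 − R1: [0, 8, 10]
R3 ← R3 − (2)·R1: [0, 12, 15]
R3 ← R3 − (3/2)·R2: [0, 0, 0]
Echelon form has 2 nonzero rows, so rank(C) = 2.

2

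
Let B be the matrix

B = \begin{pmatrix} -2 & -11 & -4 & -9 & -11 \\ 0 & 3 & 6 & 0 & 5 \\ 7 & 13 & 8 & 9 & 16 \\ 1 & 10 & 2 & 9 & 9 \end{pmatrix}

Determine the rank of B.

Row reduce to echelon form.
R3 ← R3 + (7/2)·R1: [0, -51/2, -6, -45/2, -45/2]
R4 ← R4 + (1/2)·R1: [0, 9/2, 0, 9/2, 7/2]
R3 ← R3 + (17/2)·R2: [0, 0, 45, -45/2, 20]
R4 ← R4 − (3/2)·R2: [0, 0, -9, 9/2, -4]
R4 ← R4 + (1/5)·R3: [0, 0, 0, 0, 0]
Echelon form has 3 nonzero rows, so rank(B) = 3.

3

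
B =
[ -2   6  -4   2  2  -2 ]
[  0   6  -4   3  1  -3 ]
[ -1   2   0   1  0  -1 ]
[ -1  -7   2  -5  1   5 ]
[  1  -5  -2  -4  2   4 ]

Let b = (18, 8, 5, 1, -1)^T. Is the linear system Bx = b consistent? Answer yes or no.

yes

Row reduce the augmented matrix [B | b].
R3 ← R3 − (1/2)·R1: [0, -1, 2, 0, -1, 0, -4]
R4 ← R4 − (1/2)·R1: [0, -10, 4, -6, 0, 6, -8]
R5 ← R5 + (1/2)·R1: [0, -2, -4, -3, 3, 3, 8]
R3 ← R3 + (1/6)·R2: [0, 0, 4/3, 1/2, -5/6, -1/2, -8/3]
R4 ← R4 + (5/3)·R2: [0, 0, -8/3, -1, 5/3, 1, 16/3]
R5 ← R5 + (1/3)·R2: [0, 0, -16/3, -2, 10/3, 2, 32/3]
R4 ← R4 + (2)·R3: [0, 0, 0, 0, 0, 0, 0]
R5 ← R5 + (4)·R3: [0, 0, 0, 0, 0, 0, 0]
The echelon form has 3 nonzero rows, and every pivot lies in the first 6 columns, so rank(B) = rank([B|b]) = 3.
The system is consistent.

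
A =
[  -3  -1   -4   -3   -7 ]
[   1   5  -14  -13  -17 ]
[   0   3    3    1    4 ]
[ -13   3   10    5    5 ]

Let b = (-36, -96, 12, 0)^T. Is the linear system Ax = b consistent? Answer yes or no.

yes

Row reduce the augmented matrix [A | b].
R2 ← R2 + (1/3)·R1: [0, 14/3, -46/3, -14, -58/3, -108]
R4 ← R4 − (13/3)·R1: [0, 22/3, 82/3, 18, 106/3, 156]
R3 ← R3 − (9/14)·R2: [0, 0, 90/7, 10, 115/7, 570/7]
R4 ← R4 − (11/7)·R2: [0, 0, 360/7, 40, 460/7, 2280/7]
R4 ← R4 − (4)·R3: [0, 0, 0, 0, 0, 0]
The echelon form has 3 nonzero rows, and every pivot lies in the first 5 columns, so rank(A) = rank([A|b]) = 3.
The system is consistent.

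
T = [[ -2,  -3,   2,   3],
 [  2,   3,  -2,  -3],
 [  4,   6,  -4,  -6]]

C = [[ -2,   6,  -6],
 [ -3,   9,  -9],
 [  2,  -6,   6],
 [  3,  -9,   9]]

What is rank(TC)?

1

First compute TC:
[[ 26, -78,  78],
 [-26,  78, -78],
 [-52, 156, -156]]
Now row reduce the product.
R2 ← R2 + R1: [0, 0, 0]
R3 ← R3 + (2)·R1: [0, 0, 0]
1 nonzero row, so rank(TC) = 1.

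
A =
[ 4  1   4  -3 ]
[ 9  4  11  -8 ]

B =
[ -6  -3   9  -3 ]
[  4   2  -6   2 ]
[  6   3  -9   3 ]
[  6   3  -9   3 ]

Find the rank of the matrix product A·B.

1

First compute AB:
[[-14,  -7,  21,  -7],
 [-20, -10,  30, -10]]
Now row reduce the product.
R2 ← R2 − (10/7)·R1: [0, 0, 0, 0]
1 nonzero row, so rank(AB) = 1.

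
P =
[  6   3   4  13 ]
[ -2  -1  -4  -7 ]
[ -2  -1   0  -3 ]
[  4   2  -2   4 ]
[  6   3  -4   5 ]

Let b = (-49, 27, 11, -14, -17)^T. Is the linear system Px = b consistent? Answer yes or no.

Row reduce the augmented matrix [P | b].
R2 ← R2 + (1/3)·R1: [0, 0, -8/3, -8/3, 32/3]
R3 ← R3 + (1/3)·R1: [0, 0, 4/3, 4/3, -16/3]
R4 ← R4 − (2/3)·R1: [0, 0, -14/3, -14/3, 56/3]
R5 ← R5 − R1: [0, 0, -8, -8, 32]
R3 ← R3 + (1/2)·R2: [0, 0, 0, 0, 0]
R4 ← R4 − (7/4)·R2: [0, 0, 0, 0, 0]
R5 ← R5 − (3)·R2: [0, 0, 0, 0, 0]
The echelon form has 2 nonzero rows, and every pivot lies in the first 4 columns, so rank(P) = rank([P|b]) = 2.
The system is consistent.

yes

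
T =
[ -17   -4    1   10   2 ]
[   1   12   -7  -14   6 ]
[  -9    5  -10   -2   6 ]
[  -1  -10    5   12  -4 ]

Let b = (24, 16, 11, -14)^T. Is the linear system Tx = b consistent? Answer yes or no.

yes

Row reduce the augmented matrix [T | b].
R2 ← R2 + (1/17)·R1: [0, 200/17, -118/17, -228/17, 104/17, 296/17]
R3 ← R3 − (9/17)·R1: [0, 121/17, -179/17, -124/17, 84/17, -29/17]
R4 ← R4 − (1/17)·R1: [0, -166/17, 84/17, 194/17, -70/17, -262/17]
R3 ← R3 − (121/200)·R2: [0, 0, -633/100, 41/50, 31/25, -306/25]
R4 ← R4 + (83/100)·R2: [0, 0, -41/50, 7/25, 24/25, -24/25]
R4 ← R4 − (82/633)·R3: [0, 0, 0, 110/633, 506/633, 132/211]
The echelon form has 4 nonzero rows, and every pivot lies in the first 5 columns, so rank(T) = rank([T|b]) = 4.
The system is consistent.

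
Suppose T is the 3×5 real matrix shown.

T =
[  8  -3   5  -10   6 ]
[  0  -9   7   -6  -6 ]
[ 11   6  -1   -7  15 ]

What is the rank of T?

2

Row reduce to echelon form.
R3 ← R3 − (11/8)·R1: [0, 81/8, -63/8, 27/4, 27/4]
R3 ← R3 + (9/8)·R2: [0, 0, 0, 0, 0]
Echelon form has 2 nonzero rows, so rank(T) = 2.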